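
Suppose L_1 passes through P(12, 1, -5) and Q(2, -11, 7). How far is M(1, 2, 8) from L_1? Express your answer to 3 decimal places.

11.168

A direction vector for L_1 is Q − P = (-10, -12, 12).
Taking (12, 1, -5) on L_1 with direction v = (-10, -12, 12): w = M − (12, 1, -5) = (-11, 1, 13), and w × v = (168, 2, 142).
Distance = |w × v| / |v| = √48392 / √388 ≈ 11.168.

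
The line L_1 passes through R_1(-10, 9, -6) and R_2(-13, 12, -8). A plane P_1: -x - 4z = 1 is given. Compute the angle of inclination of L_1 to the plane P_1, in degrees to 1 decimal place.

34.7

A direction vector for L_1 is R_2 − R_1 = (-3, 3, -2).
sin θ = |n·v| / (|n||v|) = |11| / (√17 · √22) = 0.56880.
θ ≈ 34.7°.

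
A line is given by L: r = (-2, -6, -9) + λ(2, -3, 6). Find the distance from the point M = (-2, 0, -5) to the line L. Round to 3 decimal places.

Taking (-2, -6, -9) on L with direction v = (2, -3, 6): w = M − (-2, -6, -9) = (0, 6, 4), and w × v = (48, 8, -12).
Distance = |w × v| / |v| = √2512 / √49 ≈ 7.160.

7.160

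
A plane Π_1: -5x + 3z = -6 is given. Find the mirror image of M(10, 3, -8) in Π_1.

(-10, 3, 4)

λ = (n·M − d)/|n|² = (-74 − (-6))/34 = -2.
Reflection = M − 2λn = (10, 3, -8) − (-4)·(-5, 0, 3) = (-10, 3, 4).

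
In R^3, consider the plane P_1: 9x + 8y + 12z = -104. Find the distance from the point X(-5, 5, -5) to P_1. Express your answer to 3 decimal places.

2.294

n·X − d = (9)·(-5) + (8)·(5) + (12)·(-5) − (-104) = 39; |n| = √289.
Distance = |39| / √289 = 39/√289 ≈ 2.294.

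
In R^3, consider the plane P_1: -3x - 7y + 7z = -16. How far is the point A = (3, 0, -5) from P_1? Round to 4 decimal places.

2.7069

n·A − d = (-3)·(3) + (-7)·(0) + (7)·(-5) − (-16) = -28; |n| = √107.
Distance = |-28| / √107 = 28/√107 ≈ 2.7069.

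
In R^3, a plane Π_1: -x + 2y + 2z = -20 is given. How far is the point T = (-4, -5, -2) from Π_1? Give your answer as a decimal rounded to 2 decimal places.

n·T − d = (-1)·(-4) + (2)·(-5) + (2)·(-2) − (-20) = 10; |n| = √9.
Distance = |10| / √9 = 10/√9 ≈ 3.33.

3.33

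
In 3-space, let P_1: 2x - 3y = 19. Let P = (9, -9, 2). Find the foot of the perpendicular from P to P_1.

(5, -3, 2)

Foot = P − λn with λ = (n·P − d)/|n|² = (45 − 19)/13 = 2.
Foot = (9, -9, 2) − 2·(2, -3, 0) = (5, -3, 2).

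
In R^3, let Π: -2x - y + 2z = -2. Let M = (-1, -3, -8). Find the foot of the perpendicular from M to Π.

(-3, -4, -6)

Foot = M − λn with λ = (n·M − d)/|n|² = (-11 − (-2))/9 = -1.
Foot = (-1, -3, -8) − (-1)·(-2, -1, 2) = (-3, -4, -6).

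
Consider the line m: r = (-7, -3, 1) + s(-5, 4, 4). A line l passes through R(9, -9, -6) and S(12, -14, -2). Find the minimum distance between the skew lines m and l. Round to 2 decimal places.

5.87

A direction vector for l is S − R = (3, -5, 4).
Common perpendicular direction n = (-5, 4, 4) × (3, -5, 4) = (36, 32, 13).
With w = (9, -9, -6) − (-7, -3, 1) = (16, -6, -7), w · n = 293.
Distance = |w · n| / |n| = |293| / √2489 ≈ 5.87.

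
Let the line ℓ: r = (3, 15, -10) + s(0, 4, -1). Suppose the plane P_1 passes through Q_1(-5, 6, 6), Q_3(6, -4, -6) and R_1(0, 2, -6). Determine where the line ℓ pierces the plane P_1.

Q_1Q_3 = (11, -10, -12), Q_1R_1 = (5, -4, -12); a normal to P_1 is Q_1Q_3 × Q_1R_1 = (72, 72, 6).
Using Q_1: P_1 has equation 72x + 72y + 6z = 108.
Substitute r = (3, 15, -10) + t(0, 4, -1) into the plane: 1236 + 282t = 108, so t = -4.
Intersection: (3, 15, -10) + (-4)·(0, 4, -1) = (3, -1, -6).

(3, -1, -6)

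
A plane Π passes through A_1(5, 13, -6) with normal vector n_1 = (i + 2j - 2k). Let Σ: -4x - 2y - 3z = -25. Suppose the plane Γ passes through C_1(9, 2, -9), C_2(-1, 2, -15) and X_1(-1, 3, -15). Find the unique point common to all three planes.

(9, 8, -9)

Π: n_1·r = n_1·A_1 gives x + 2y - 2z = 43.
C_1C_2 = (-10, 0, -6), C_1X_1 = (-10, 1, -6); a normal to Γ is C_1C_2 × C_1X_1 = (6, 0, -10).
Using C_1: Γ has equation 6x - 10z = 144.
Solving the 3×3 linear system x + 2y - 2z = 43, -4x - 2y - 3z = -25, 6x - 10z = 144 (e.g. by elimination or Cramer's rule, determinant = -120) gives (9, 8, -9).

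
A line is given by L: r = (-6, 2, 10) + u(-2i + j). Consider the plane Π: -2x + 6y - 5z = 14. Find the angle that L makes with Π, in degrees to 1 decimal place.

sin θ = |n·v| / (|n||v|) = |10| / (√65 · √5) = 0.55470.
θ ≈ 33.7°.

33.7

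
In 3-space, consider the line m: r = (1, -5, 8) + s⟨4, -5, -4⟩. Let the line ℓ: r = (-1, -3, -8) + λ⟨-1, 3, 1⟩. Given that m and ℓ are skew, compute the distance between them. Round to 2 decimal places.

Common perpendicular direction n = (4, -5, -4) × (-1, 3, 1) = (7, 0, 7).
With w = (-1, -3, -8) − (1, -5, 8) = (-2, 2, -16), w · n = -126.
Distance = |w · n| / |n| = |-126| / √98 ≈ 12.73.

12.73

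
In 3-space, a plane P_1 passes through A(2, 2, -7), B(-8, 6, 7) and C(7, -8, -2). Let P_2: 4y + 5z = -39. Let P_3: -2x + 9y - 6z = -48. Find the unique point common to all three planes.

AB = (-10, 4, 14), AC = (5, -10, 5); a normal to P_1 is AB × AC = (160, 120, 80).
Using A: P_1 has equation 160x + 120y + 80z = 0.
Solving the 3×3 linear system 160x + 120y + 80z = 0, 4y + 5z = -39, -2x + 9y - 6z = -48 (e.g. by elimination or Cramer's rule, determinant = -11600) gives (6, -6, -3).

(6, -6, -3)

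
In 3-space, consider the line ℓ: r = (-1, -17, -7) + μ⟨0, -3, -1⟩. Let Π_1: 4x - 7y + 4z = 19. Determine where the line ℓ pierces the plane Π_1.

(-1, -5, -3)

Substitute r = (-1, -17, -7) + t(0, -3, -1) into the plane: 87 + 17t = 19, so t = -4.
Intersection: (-1, -17, -7) + (-4)·(0, -3, -1) = (-1, -5, -3).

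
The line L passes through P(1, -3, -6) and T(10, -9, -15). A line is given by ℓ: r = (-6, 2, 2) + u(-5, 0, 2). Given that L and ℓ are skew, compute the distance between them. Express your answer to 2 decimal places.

0.50

A direction vector for L is T − P = (9, -6, -9).
Common perpendicular direction n = (9, -6, -9) × (-5, 0, 2) = (-12, 27, -30).
With w = (-6, 2, 2) − (1, -3, -6) = (-7, 5, 8), w · n = -21.
Distance = |w · n| / |n| = |-21| / √1773 ≈ 0.50.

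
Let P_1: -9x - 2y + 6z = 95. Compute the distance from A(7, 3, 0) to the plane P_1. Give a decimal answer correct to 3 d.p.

n·A − d = (-9)·(7) + (-2)·(3) + (6)·(0) − 95 = -164; |n| = √121.
Distance = |-164| / √121 = 164/√121 ≈ 14.909.

14.909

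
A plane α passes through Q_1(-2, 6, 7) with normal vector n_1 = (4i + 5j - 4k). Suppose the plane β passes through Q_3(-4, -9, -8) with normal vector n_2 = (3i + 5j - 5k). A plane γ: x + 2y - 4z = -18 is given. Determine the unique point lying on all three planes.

α: n_1·r = n_1·Q_1 gives 4x + 5y - 4z = -6.
β: n_2·r = n_2·Q_3 gives 3x + 5y - 5z = -17.
Solving the 3×3 linear system 4x + 5y - 4z = -6, 3x + 5y - 5z = -17, x + 2y - 4z = -18 (e.g. by elimination or Cramer's rule, determinant = -9) gives (6, -2, 5).

(6, -2, 5)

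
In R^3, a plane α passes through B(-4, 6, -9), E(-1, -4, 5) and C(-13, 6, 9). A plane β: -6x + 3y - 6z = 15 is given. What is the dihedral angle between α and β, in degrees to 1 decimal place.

63.6

BE = (3, -10, 14), BC = (-9, 0, 18); a normal to α is BE × BC = (-180, -180, -90).
Using B: α has equation -180x - 180y - 90z = 450.
cos θ = |n₁·n₂| / (|n₁||n₂|) = |1080| / (√72900 · √81).
θ = arccos(0.44444) ≈ 63.6°.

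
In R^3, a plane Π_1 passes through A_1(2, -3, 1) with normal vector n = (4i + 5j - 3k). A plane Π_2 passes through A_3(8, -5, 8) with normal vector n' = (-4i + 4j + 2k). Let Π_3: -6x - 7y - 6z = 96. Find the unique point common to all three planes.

Π_1: n·r = n·A_1 gives 4x + 5y - 3z = -10.
Π_2: n'·r = n'·A_3 gives -4x + 4y + 2z = -36.
Solving the 3×3 linear system 4x + 5y - 3z = -10, -4x + 4y + 2z = -36, -6x - 7y - 6z = 96 (e.g. by elimination or Cramer's rule, determinant = -376) gives (-1, -6, -8).

(-1, -6, -8)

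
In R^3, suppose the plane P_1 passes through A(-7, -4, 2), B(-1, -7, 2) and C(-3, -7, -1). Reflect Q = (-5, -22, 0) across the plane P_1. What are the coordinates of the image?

(7, 2, -8)

AB = (6, -3, 0), AC = (4, -3, -3); a normal to P_1 is AB × AC = (9, 18, -6).
Using A: P_1 has equation 9x + 18y - 6z = -147.
λ = (n·Q − d)/|n|² = (-441 − (-147))/441 = -2/3.
Reflection = Q − 2λn = (-5, -22, 0) − (-4/3)·(9, 18, -6) = (7, 2, -8).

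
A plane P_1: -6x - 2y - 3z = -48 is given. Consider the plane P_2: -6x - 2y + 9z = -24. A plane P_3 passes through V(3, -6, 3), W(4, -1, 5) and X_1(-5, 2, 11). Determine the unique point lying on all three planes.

(8, -3, 2)

VW = (1, 5, 2), VX_1 = (-8, 8, 8); a normal to P_3 is VW × VX_1 = (24, -24, 48).
Using V: P_3 has equation 24x - 24y + 48z = 360.
Solving the 3×3 linear system -6x - 2y - 3z = -48, -6x - 2y + 9z = -24, 24x - 24y + 48z = 360 (e.g. by elimination or Cramer's rule, determinant = -2304) gives (8, -3, 2).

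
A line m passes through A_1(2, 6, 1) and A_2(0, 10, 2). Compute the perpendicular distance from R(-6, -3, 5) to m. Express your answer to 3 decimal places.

12.199

A direction vector for m is A_2 − A_1 = (-2, 4, 1).
Taking (2, 6, 1) on m with direction v = (-2, 4, 1): w = R − (2, 6, 1) = (-8, -9, 4), and w × v = (-25, 0, -50).
Distance = |w × v| / |v| = √3125 / √21 ≈ 12.199.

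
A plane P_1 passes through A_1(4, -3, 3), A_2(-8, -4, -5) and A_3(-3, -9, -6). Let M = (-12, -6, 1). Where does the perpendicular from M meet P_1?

(-9, -2, -4)

A_1A_2 = (-12, -1, -8), A_1A_3 = (-7, -6, -9); a normal to P_1 is A_1A_2 × A_1A_3 = (-39, -52, 65).
Using A_1: P_1 has equation -39x - 52y + 65z = 195.
Foot = M − λn with λ = (n·M − d)/|n|² = (845 − 195)/8450 = 1/13.
Foot = (-12, -6, 1) − (1/13)·(-39, -52, 65) = (-9, -2, -4).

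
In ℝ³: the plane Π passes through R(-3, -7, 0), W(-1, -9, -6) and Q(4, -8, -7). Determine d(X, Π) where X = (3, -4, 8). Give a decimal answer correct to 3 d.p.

1.905

RW = (2, -2, -6), RQ = (7, -1, -7); a normal to Π is RW × RQ = (8, -28, 12).
Using R: Π has equation 8x - 28y + 12z = 172.
n·X − d = (8)·(3) + (-28)·(-4) + (12)·(8) − 172 = 60; |n| = √992.
Distance = |60| / √992 = 60/√992 ≈ 1.905.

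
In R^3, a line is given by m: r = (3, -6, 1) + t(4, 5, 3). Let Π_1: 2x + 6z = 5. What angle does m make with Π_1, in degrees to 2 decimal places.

sin θ = |n·v| / (|n||v|) = |26| / (√40 · √50) = 0.58138.
θ ≈ 35.55°.

35.55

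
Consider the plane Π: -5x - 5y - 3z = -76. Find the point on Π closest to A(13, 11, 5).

Foot = A − λn with λ = (n·A − d)/|n|² = (-135 − (-76))/59 = -1.
Foot = (13, 11, 5) − (-1)·(-5, -5, -3) = (8, 6, 2).

(8, 6, 2)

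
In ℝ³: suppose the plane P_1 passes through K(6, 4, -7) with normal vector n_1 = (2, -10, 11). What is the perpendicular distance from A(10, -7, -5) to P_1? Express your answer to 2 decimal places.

P_1: n_1·r = n_1·K gives 2x - 10y + 11z = -105.
n·A − d = (2)·(10) + (-10)·(-7) + (11)·(-5) − (-105) = 140; |n| = √225.
Distance = |140| / √225 = 140/√225 ≈ 9.33.

9.33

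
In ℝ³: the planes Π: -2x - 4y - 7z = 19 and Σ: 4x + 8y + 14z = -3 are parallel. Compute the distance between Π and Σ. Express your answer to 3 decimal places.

2.107

Rescale Σ by 1/(-2): -2x - 4y - 7z = 3/2. Then distance = |19 − (3/2)| / √69 ≈ 2.107.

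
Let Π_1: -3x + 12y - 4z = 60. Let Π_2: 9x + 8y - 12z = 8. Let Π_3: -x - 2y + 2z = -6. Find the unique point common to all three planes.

Solving the 3×3 linear system -3x + 12y - 4z = 60, 9x + 8y - 12z = 8, -x - 2y + 2z = -6 (e.g. by elimination or Cramer's rule, determinant = -8) gives (-8, 1, -6).

(-8, 1, -6)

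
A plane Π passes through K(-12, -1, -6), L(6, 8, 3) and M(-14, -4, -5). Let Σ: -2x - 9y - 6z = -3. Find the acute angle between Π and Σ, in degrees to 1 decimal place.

47.0

KL = (18, 9, 9), KM = (-2, -3, 1); a normal to Π is KL × KM = (36, -36, -36).
Using K: Π has equation 36x - 36y - 36z = -180.
cos θ = |n₁·n₂| / (|n₁||n₂|) = |468| / (√3888 · √121).
θ = arccos(0.68232) ≈ 47.0°.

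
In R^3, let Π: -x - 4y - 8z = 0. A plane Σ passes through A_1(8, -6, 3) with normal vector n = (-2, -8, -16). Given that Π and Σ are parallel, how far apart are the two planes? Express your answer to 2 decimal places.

0.89

Σ: n·r = n·A_1 gives -2x - 8y - 16z = -16.
Rescale Σ by 1/2: -x - 4y - 8z = -8. Then distance = |0 − (-8)| / √81 ≈ 0.89.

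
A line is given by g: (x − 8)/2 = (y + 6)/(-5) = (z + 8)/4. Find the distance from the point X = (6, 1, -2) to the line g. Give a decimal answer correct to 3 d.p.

g has direction (2, -5, 4) through (8, -6, -8).
Taking (8, -6, -8) on g with direction v = (2, -5, 4): w = X − (8, -6, -8) = (-2, 7, 6), and w × v = (58, 20, -4).
Distance = |w × v| / |v| = √3780 / √45 ≈ 9.165.

9.165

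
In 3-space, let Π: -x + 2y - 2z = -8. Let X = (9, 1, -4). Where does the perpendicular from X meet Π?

Foot = X − λn with λ = (n·X − d)/|n|² = (1 − (-8))/9 = 1.
Foot = (9, 1, -4) − 1·(-1, 2, -2) = (10, -1, -2).

(10, -1, -2)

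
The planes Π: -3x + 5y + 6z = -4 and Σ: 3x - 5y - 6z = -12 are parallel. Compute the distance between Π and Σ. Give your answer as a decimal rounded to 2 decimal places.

1.91

Rescale Σ by 1/(-1): -3x + 5y + 6z = 12. Then distance = |-4 − 12| / √70 ≈ 1.91.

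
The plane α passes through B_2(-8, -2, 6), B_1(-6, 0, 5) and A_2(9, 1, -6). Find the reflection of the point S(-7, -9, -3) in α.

(-1, -11, 5)

B_2B_1 = (2, 2, -1), B_2A_2 = (17, 3, -12); a normal to α is B_2B_1 × B_2A_2 = (-21, 7, -28).
Using B_2: α has equation -21x + 7y - 28z = -14.
λ = (n·S − d)/|n|² = (168 − (-14))/1274 = 1/7.
Reflection = S − 2λn = (-7, -9, -3) − (2/7)·(-21, 7, -28) = (-1, -11, 5).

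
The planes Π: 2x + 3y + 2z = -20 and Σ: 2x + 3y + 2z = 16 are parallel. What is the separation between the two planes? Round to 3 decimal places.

8.731

Same normal n = (2, 3, 2) with |n| = √17; distance = |-20 − 16| / |n| = 36/√17 ≈ 8.731.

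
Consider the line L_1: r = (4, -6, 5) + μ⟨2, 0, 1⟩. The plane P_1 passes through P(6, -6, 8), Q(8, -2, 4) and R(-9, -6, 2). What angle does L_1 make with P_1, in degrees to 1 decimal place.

3.2

PQ = (2, 4, -4), PR = (-15, 0, -6); a normal to P_1 is PQ × PR = (-24, 72, 60).
Using P: P_1 has equation -24x + 72y + 60z = -96.
sin θ = |n·v| / (|n||v|) = |12| / (√9360 · √5) = 0.05547.
θ ≈ 3.2°.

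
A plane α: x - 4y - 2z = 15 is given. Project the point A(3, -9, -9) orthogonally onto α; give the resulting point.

(1, -1, -5)

Foot = A − λn with λ = (n·A − d)/|n|² = (57 − 15)/21 = 2.
Foot = (3, -9, -9) − 2·(1, -4, -2) = (1, -1, -5).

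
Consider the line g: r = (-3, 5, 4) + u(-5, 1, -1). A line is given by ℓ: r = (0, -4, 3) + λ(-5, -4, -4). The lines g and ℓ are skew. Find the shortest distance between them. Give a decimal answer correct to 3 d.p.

Common perpendicular direction n = (-5, 1, -1) × (-5, -4, -4) = (-8, -15, 25).
With w = (0, -4, 3) − (-3, 5, 4) = (3, -9, -1), w · n = 86.
Distance = |w · n| / |n| = |86| / √914 ≈ 2.845.

2.845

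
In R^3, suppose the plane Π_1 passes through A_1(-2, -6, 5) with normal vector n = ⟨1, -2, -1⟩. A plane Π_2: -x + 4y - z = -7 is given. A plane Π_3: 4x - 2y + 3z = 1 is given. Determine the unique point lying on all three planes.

Π_1: n·r = n·A_1 gives x - 2y - z = 5.
Solving the 3×3 linear system x - 2y - z = 5, -x + 4y - z = -7, 4x - 2y + 3z = 1 (e.g. by elimination or Cramer's rule, determinant = 26) gives (0, -2, -1).

(0, -2, -1)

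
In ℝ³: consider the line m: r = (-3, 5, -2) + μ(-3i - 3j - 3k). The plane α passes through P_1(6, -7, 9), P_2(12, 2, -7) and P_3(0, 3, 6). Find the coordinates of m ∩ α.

(0, 8, 1)

P_1P_2 = (6, 9, -16), P_1P_3 = (-6, 10, -3); a normal to α is P_1P_2 × P_1P_3 = (133, 114, 114).
Using P_1: α has equation 133x + 114y + 114z = 1026.
Substitute r = (-3, 5, -2) + t(-3, -3, -3) into the plane: -57 + (-1083)t = 1026, so t = -1.
Intersection: (-3, 5, -2) + (-1)·(-3, -3, -3) = (0, 8, 1).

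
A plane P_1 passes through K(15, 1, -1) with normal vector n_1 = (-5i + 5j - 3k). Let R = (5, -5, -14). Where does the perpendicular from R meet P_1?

(10, -10, -11)

P_1: n_1·r = n_1·K gives -5x + 5y - 3z = -67.
Foot = R − λn with λ = (n·R − d)/|n|² = (-8 − (-67))/59 = 1.
Foot = (5, -5, -14) − 1·(-5, 5, -3) = (10, -10, -11).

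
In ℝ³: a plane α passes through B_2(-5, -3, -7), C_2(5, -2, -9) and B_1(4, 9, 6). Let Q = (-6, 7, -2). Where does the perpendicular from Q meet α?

B_2C_2 = (10, 1, -2), B_2B_1 = (9, 12, 13); a normal to α is B_2C_2 × B_2B_1 = (37, -148, 111).
Using B_2: α has equation 37x - 148y + 111z = -518.
Foot = Q − λn with λ = (n·Q − d)/|n|² = (-1480 − (-518))/35594 = -1/37.
Foot = (-6, 7, -2) − (-1/37)·(37, -148, 111) = (-5, 3, 1).

(-5, 3, 1)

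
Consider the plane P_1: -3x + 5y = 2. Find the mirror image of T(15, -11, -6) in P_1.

λ = (n·T − d)/|n|² = (-100 − 2)/34 = -3.
Reflection = T − 2λn = (15, -11, -6) − (-6)·(-3, 5, 0) = (-3, 19, -6).

(-3, 19, -6)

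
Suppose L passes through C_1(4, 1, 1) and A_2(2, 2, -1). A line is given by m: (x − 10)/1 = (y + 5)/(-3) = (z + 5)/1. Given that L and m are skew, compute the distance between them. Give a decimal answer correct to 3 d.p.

A direction vector for L is A_2 − C_1 = (-2, 1, -2).
m has direction (1, -3, 1) through (10, -5, -5).
Common perpendicular direction n = (-2, 1, -2) × (1, -3, 1) = (-5, 0, 5).
With w = (10, -5, -5) − (4, 1, 1) = (6, -6, -6), w · n = -60.
Distance = |w · n| / |n| = |-60| / √50 ≈ 8.485.

8.485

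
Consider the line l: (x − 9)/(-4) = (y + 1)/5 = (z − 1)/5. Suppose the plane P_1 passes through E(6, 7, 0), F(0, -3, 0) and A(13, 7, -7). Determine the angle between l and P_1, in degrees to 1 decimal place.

l has direction (-4, 5, 5) through (9, -1, 1).
EF = (-6, -10, 0), EA = (7, 0, -7); a normal to P_1 is EF × EA = (70, -42, 70).
Using E: P_1 has equation 70x - 42y + 70z = 126.
sin θ = |n·v| / (|n||v|) = |-140| / (√11564 · √66) = 0.16025.
θ ≈ 9.2°.

9.2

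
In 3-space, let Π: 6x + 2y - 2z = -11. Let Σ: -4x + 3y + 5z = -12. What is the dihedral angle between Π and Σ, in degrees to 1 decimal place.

53.3

cos θ = |n₁·n₂| / (|n₁||n₂|) = |-28| / (√44 · √50).
θ = arccos(0.59696) ≈ 53.3°.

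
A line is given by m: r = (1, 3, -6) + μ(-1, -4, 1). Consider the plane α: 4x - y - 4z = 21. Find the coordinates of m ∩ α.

(0, -1, -5)

Substitute r = (1, 3, -6) + t(-1, -4, 1) into the plane: 25 + (-4)t = 21, so t = 1.
Intersection: (1, 3, -6) + 1·(-1, -4, 1) = (0, -1, -5).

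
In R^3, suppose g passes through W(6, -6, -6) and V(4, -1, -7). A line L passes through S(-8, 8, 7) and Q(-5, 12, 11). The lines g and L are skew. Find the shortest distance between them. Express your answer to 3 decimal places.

A direction vector for g is V − W = (-2, 5, -1).
A direction vector for L is Q − S = (3, 4, 4).
Common perpendicular direction n = (-2, 5, -1) × (3, 4, 4) = (24, 5, -23).
With w = (-8, 8, 7) − (6, -6, -6) = (-14, 14, 13), w · n = -565.
Distance = |w · n| / |n| = |-565| / √1130 ≈ 16.808.

16.808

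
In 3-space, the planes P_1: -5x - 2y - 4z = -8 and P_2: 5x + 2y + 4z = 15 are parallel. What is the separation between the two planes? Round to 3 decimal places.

Rescale P_2 by 1/(-1): -5x - 2y - 4z = -15. Then distance = |-8 − (-15)| / √45 ≈ 1.043.

1.043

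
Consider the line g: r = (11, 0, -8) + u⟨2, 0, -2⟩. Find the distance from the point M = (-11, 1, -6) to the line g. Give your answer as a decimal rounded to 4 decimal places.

Taking (11, 0, -8) on g with direction v = (2, 0, -2): w = M − (11, 0, -8) = (-22, 1, 2), and w × v = (-2, -40, -2).
Distance = |w × v| / |v| = √1608 / √8 ≈ 14.1774.

14.1774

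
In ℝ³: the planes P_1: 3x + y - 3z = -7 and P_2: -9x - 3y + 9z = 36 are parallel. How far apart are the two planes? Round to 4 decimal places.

1.1471

Rescale P_2 by 1/(-3): 3x + y - 3z = -12. Then distance = |-7 − (-12)| / √19 ≈ 1.1471.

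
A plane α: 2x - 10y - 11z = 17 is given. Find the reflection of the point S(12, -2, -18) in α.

λ = (n·S − d)/|n|² = (242 − 17)/225 = 1.
Reflection = S − 2λn = (12, -2, -18) − 2·(2, -10, -11) = (8, 18, 4).

(8, 18, 4)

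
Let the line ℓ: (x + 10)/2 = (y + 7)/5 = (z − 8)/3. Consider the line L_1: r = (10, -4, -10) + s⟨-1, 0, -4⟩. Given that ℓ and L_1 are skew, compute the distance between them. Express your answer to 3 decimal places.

22.392

ℓ has direction (2, 5, 3) through (-10, -7, 8).
Common perpendicular direction n = (2, 5, 3) × (-1, 0, -4) = (-20, 5, 5).
With w = (10, -4, -10) − (-10, -7, 8) = (20, 3, -18), w · n = -475.
Distance = |w · n| / |n| = |-475| / √450 ≈ 22.392.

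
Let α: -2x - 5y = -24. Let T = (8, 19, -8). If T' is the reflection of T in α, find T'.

(-4, -11, -8)

λ = (n·T − d)/|n|² = (-111 − (-24))/29 = -3.
Reflection = T − 2λn = (8, 19, -8) − (-6)·(-2, -5, 0) = (-4, -11, -8).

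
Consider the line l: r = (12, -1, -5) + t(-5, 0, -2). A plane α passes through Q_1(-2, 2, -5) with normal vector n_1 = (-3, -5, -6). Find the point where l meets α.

(7, -1, -7)

α: n_1·r = n_1·Q_1 gives -3x - 5y - 6z = 26.
Substitute r = (12, -1, -5) + t(-5, 0, -2) into the plane: -1 + 27t = 26, so t = 1.
Intersection: (12, -1, -5) + 1·(-5, 0, -2) = (7, -1, -7).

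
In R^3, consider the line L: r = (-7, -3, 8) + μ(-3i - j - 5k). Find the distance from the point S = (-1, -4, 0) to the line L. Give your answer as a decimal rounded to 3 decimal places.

Taking (-7, -3, 8) on L with direction v = (-3, -1, -5): w = S − (-7, -3, 8) = (6, -1, -8), and w × v = (-3, 54, -9).
Distance = |w × v| / |v| = √3006 / √35 ≈ 9.267.

9.267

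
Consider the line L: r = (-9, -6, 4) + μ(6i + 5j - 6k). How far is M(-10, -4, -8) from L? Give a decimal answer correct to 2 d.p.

Taking (-9, -6, 4) on L with direction v = (6, 5, -6): w = M − (-9, -6, 4) = (-1, 2, -12), and w × v = (48, -78, -17).
Distance = |w × v| / |v| = √8677 / √97 ≈ 9.46.

9.46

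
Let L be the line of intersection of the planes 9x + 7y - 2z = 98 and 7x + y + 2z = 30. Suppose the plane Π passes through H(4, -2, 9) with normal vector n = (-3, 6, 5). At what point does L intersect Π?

(4, 8, -3)

Direction of L: (9, 7, -2) × (7, 1, 2) = (16, -32, -40).
A point on L: solving the two plane equations with x = 2 gives (2, 12, 2).
Π: n·r = n·H gives -3x + 6y + 5z = 21.
Substitute r = (2, 12, 2) + t(16, -32, -40) into the plane: 76 + (-440)t = 21, so t = 1/8.
Intersection: (2, 12, 2) + (1/8)·(16, -32, -40) = (4, 8, -3).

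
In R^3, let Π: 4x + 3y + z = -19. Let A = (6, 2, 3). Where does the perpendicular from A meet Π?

(-2, -4, 1)

Foot = A − λn with λ = (n·A − d)/|n|² = (33 − (-19))/26 = 2.
Foot = (6, 2, 3) − 2·(4, 3, 1) = (-2, -4, 1).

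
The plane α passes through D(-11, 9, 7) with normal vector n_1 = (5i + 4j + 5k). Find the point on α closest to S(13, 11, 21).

α: n_1·r = n_1·D gives 5x + 4y + 5z = 16.
Foot = S − λn with λ = (n·S − d)/|n|² = (214 − 16)/66 = 3.
Foot = (13, 11, 21) − 3·(5, 4, 5) = (-2, -1, 6).

(-2, -1, 6)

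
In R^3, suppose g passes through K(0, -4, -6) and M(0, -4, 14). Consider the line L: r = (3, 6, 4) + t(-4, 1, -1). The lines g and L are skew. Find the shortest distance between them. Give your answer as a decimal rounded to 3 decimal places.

10.429

A direction vector for g is M − K = (0, 0, 20).
Common perpendicular direction n = (0, 0, 20) × (-4, 1, -1) = (-20, -80, 0).
With w = (3, 6, 4) − (0, -4, -6) = (3, 10, 10), w · n = -860.
Distance = |w · n| / |n| = |-860| / √6800 ≈ 10.429.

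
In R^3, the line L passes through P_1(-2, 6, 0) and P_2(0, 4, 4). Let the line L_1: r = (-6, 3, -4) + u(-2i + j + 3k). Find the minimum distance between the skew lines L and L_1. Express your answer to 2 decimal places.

A direction vector for L is P_2 − P_1 = (2, -2, 4).
Common perpendicular direction n = (2, -2, 4) × (-2, 1, 3) = (-10, -14, -2).
With w = (-6, 3, -4) − (-2, 6, 0) = (-4, -3, -4), w · n = 90.
Distance = |w · n| / |n| = |90| / √300 ≈ 5.20.

5.20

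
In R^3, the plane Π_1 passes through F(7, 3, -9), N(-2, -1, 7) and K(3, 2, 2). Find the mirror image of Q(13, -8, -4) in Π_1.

(-3, 12, -8)

FN = (-9, -4, 16), FK = (-4, -1, 11); a normal to Π_1 is FN × FK = (-28, 35, -7).
Using F: Π_1 has equation -28x + 35y - 7z = -28.
λ = (n·Q − d)/|n|² = (-616 − (-28))/2058 = -2/7.
Reflection = Q − 2λn = (13, -8, -4) − (-4/7)·(-28, 35, -7) = (-3, 12, -8).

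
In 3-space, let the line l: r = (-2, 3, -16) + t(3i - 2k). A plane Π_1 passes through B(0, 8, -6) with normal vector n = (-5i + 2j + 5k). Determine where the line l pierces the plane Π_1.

(-8, 3, -12)

Π_1: n·r = n·B gives -5x + 2y + 5z = -14.
Substitute r = (-2, 3, -16) + t(3, 0, -2) into the plane: -64 + (-25)t = -14, so t = -2.
Intersection: (-2, 3, -16) + (-2)·(3, 0, -2) = (-8, 3, -12).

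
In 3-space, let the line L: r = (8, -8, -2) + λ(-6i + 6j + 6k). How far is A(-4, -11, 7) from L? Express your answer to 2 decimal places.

Taking (8, -8, -2) on L with direction v = (-6, 6, 6): w = A − (8, -8, -2) = (-12, -3, 9), and w × v = (-72, 18, -90).
Distance = |w × v| / |v| = √13608 / √108 ≈ 11.22.

11.22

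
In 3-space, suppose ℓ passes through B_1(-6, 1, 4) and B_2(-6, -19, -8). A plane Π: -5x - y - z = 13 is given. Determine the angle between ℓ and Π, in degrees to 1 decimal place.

15.3

A direction vector for ℓ is B_2 − B_1 = (0, -20, -12).
sin θ = |n·v| / (|n||v|) = |32| / (√27 · √544) = 0.26404.
θ ≈ 15.3°.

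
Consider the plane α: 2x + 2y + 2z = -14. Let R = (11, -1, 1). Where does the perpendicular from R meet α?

(5, -7, -5)

Foot = R − λn with λ = (n·R − d)/|n|² = (22 − (-14))/12 = 3.
Foot = (11, -1, 1) − 3·(2, 2, 2) = (5, -7, -5).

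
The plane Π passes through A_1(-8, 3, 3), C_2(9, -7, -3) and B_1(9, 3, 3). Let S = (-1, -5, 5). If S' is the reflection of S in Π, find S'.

(-1, 1, -5)

A_1C_2 = (17, -10, -6), A_1B_1 = (17, 0, 0); a normal to Π is A_1C_2 × A_1B_1 = (0, -102, 170).
Using A_1: Π has equation -102y + 170z = 204.
λ = (n·S − d)/|n|² = (1360 − 204)/39304 = 1/34.
Reflection = S − 2λn = (-1, -5, 5) − (1/17)·(0, -102, 170) = (-1, 1, -5).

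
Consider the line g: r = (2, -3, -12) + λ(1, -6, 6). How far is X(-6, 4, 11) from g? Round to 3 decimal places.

Taking (2, -3, -12) on g with direction v = (1, -6, 6): w = X − (2, -3, -12) = (-8, 7, 23), and w × v = (180, 71, 41).
Distance = |w × v| / |v| = √39122 / √73 ≈ 23.150.

23.150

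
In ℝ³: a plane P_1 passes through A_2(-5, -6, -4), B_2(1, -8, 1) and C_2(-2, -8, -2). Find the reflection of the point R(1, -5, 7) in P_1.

A_2B_2 = (6, -2, 5), A_2C_2 = (3, -2, 2); a normal to P_1 is A_2B_2 × A_2C_2 = (6, 3, -6).
Using A_2: P_1 has equation 6x + 3y - 6z = -24.
λ = (n·R − d)/|n|² = (-51 − (-24))/81 = -1/3.
Reflection = R − 2λn = (1, -5, 7) − (-2/3)·(6, 3, -6) = (5, -3, 3).

(5, -3, 3)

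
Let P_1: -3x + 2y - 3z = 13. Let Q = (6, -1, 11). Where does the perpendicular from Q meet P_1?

(-3, 5, 2)

Foot = Q − λn with λ = (n·Q − d)/|n|² = (-53 − 13)/22 = -3.
Foot = (6, -1, 11) − (-3)·(-3, 2, -3) = (-3, 5, 2).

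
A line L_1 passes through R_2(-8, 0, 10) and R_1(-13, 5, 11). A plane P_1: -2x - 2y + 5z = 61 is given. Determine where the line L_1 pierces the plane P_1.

(-3, -5, 9)

A direction vector for L_1 is R_1 − R_2 = (-5, 5, 1).
Substitute r = (-8, 0, 10) + t(-5, 5, 1) into the plane: 66 + 5t = 61, so t = -1.
Intersection: (-8, 0, 10) + (-1)·(-5, 5, 1) = (-3, -5, 9).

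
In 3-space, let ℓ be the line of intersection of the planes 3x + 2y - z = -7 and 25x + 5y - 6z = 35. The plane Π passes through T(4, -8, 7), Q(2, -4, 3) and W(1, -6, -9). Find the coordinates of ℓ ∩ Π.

Direction of ℓ: (3, 2, -1) × (25, 5, -6) = (-7, -7, -35).
A point on ℓ: solving the two plane equations with x = 4 gives (4, -7, 5).
TQ = (-2, 4, -4), TW = (-3, 2, -16); a normal to Π is TQ × TW = (-56, -20, 8).
Using T: Π has equation -56x - 20y + 8z = -8.
Substitute r = (4, -7, 5) + t(-7, -7, -35) into the plane: -44 + 252t = -8, so t = 1/7.
Intersection: (4, -7, 5) + (1/7)·(-7, -7, -35) = (3, -8, 0).

(3, -8, 0)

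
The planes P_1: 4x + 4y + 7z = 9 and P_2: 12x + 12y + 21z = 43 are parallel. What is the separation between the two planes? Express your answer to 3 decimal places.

0.593

Rescale P_2 by 1/3: 4x + 4y + 7z = 43/3. Then distance = |9 − (43/3)| / √81 ≈ 0.593.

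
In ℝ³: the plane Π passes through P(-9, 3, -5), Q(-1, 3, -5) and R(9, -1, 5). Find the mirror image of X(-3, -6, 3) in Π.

(-3, 4, 7)

PQ = (8, 0, 0), PR = (18, -4, 10); a normal to Π is PQ × PR = (0, -80, -32).
Using P: Π has equation -80y - 32z = -80.
λ = (n·X − d)/|n|² = (384 − (-80))/7424 = 1/16.
Reflection = X − 2λn = (-3, -6, 3) − (1/8)·(0, -80, -32) = (-3, 4, 7).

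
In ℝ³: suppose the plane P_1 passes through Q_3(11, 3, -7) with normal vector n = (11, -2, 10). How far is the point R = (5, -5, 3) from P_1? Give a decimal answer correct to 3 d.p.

3.333

P_1: n·r = n·Q_3 gives 11x - 2y + 10z = 45.
n·R − d = (11)·(5) + (-2)·(-5) + (10)·(3) − 45 = 50; |n| = √225.
Distance = |50| / √225 = 50/√225 ≈ 3.333.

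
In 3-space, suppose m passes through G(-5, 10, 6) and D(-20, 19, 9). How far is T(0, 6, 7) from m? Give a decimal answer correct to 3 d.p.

A direction vector for m is D − G = (-15, 9, 3).
Taking (-5, 10, 6) on m with direction v = (-15, 9, 3): w = T − (-5, 10, 6) = (5, -4, 1), and w × v = (-21, -30, -15).
Distance = |w × v| / |v| = √1566 / √315 ≈ 2.230.

2.230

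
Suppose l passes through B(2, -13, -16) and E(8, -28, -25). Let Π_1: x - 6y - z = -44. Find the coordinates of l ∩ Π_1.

A direction vector for l is E − B = (6, -15, -9).
Substitute r = (2, -13, -16) + t(6, -15, -9) into the plane: 96 + 105t = -44, so t = -4/3.
Intersection: (2, -13, -16) + (-4/3)·(6, -15, -9) = (-6, 7, -4).

(-6, 7, -4)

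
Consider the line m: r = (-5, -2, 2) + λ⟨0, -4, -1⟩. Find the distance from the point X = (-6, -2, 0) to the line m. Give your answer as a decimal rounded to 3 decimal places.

Taking (-5, -2, 2) on m with direction v = (0, -4, -1): w = X − (-5, -2, 2) = (-1, 0, -2), and w × v = (-8, -1, 4).
Distance = |w × v| / |v| = √81 / √17 ≈ 2.183.

2.183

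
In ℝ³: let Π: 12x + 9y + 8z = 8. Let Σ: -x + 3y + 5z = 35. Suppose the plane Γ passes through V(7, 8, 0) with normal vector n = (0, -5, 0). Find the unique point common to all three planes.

Γ: n·r = n·V gives -5y = -40.
Solving the 3×3 linear system 12x + 9y + 8z = 8, -x + 3y + 5z = 35, -5y = -40 (e.g. by elimination or Cramer's rule, determinant = 340) gives (-6, 8, 1).

(-6, 8, 1)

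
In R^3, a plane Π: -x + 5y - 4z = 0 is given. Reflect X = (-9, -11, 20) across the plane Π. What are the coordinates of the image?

(-15, 19, -4)

λ = (n·X − d)/|n|² = (-126 − 0)/42 = -3.
Reflection = X − 2λn = (-9, -11, 20) − (-6)·(-1, 5, -4) = (-15, 19, -4).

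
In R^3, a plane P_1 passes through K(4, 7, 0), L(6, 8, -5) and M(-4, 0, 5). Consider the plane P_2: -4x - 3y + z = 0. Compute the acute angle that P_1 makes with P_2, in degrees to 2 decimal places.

KL = (2, 1, -5), KM = (-8, -7, 5); a normal to P_1 is KL × KM = (-30, 30, -6).
Using K: P_1 has equation -30x + 30y - 6z = 90.
cos θ = |n₁·n₂| / (|n₁||n₂|) = |24| / (√1836 · √26).
θ = arccos(0.10985) ≈ 83.69°.

83.69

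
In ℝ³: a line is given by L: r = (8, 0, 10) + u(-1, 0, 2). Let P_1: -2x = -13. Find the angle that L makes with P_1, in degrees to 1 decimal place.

26.6

sin θ = |n·v| / (|n||v|) = |2| / (√4 · √5) = 0.44721.
θ ≈ 26.6°.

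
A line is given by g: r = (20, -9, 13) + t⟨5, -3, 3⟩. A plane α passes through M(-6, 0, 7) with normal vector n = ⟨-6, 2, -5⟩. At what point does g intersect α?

α: n·r = n·M gives -6x + 2y - 5z = 1.
Substitute r = (20, -9, 13) + t(5, -3, 3) into the plane: -203 + (-51)t = 1, so t = -4.
Intersection: (20, -9, 13) + (-4)·(5, -3, 3) = (0, 3, 1).

(0, 3, 1)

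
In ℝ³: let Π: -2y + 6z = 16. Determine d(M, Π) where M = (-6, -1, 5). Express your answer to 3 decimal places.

n·M − d = (0)·(-6) + (-2)·(-1) + (6)·(5) − 16 = 16; |n| = √40.
Distance = |16| / √40 = 16/√40 ≈ 2.530.

2.530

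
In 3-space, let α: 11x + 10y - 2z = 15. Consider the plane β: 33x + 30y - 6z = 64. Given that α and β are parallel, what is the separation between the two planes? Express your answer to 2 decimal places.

0.42

Rescale β by 1/3: 11x + 10y - 2z = 64/3. Then distance = |15 − (64/3)| / √225 ≈ 0.42.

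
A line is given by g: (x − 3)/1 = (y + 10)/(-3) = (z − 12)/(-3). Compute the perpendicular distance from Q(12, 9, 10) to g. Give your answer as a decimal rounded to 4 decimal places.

g has direction (1, -3, -3) through (3, -10, 12).
Taking (3, -10, 12) on g with direction v = (1, -3, -3): w = Q − (3, -10, 12) = (9, 19, -2), and w × v = (-63, 25, -46).
Distance = |w × v| / |v| = √6710 / √19 ≈ 18.7925.

18.7925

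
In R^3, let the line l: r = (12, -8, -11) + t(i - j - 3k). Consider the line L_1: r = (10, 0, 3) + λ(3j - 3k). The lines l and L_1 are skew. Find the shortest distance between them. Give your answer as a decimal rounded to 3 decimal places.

3.300

Common perpendicular direction n = (1, -1, -3) × (0, 3, -3) = (12, 3, 3).
With w = (10, 0, 3) − (12, -8, -11) = (-2, 8, 14), w · n = 42.
Distance = |w · n| / |n| = |42| / √162 ≈ 3.300.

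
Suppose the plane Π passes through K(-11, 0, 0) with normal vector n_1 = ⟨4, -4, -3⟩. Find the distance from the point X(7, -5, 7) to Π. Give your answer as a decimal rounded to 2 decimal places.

Π: n_1·r = n_1·K gives 4x - 4y - 3z = -44.
n·X − d = (4)·(7) + (-4)·(-5) + (-3)·(7) − (-44) = 71; |n| = √41.
Distance = |71| / √41 = 71/√41 ≈ 11.09.

11.09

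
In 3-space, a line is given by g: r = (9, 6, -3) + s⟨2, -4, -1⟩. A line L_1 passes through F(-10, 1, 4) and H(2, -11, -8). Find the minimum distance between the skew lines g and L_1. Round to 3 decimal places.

12.829

A direction vector for L_1 is H − F = (12, -12, -12).
Common perpendicular direction n = (2, -4, -1) × (12, -12, -12) = (36, 12, 24).
With w = (-10, 1, 4) − (9, 6, -3) = (-19, -5, 7), w · n = -576.
Distance = |w · n| / |n| = |-576| / √2016 ≈ 12.829.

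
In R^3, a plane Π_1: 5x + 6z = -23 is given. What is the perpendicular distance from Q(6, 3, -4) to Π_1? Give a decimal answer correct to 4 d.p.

3.7131

n·Q − d = (5)·(6) + (0)·(3) + (6)·(-4) − (-23) = 29; |n| = √61.
Distance = |29| / √61 = 29/√61 ≈ 3.7131.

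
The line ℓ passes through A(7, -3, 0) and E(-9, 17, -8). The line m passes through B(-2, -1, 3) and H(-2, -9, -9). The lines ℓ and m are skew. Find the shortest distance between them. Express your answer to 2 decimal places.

A direction vector for ℓ is E − A = (-16, 20, -8).
A direction vector for m is H − B = (0, -8, -12).
Common perpendicular direction n = (-16, 20, -8) × (0, -8, -12) = (-304, -192, 128).
With w = (-2, -1, 3) − (7, -3, 0) = (-9, 2, 3), w · n = 2736.
Distance = |w · n| / |n| = |2736| / √145664 ≈ 7.17.

7.17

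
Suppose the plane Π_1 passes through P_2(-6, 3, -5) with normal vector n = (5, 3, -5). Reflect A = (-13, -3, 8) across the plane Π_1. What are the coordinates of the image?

(7, 9, -12)

Π_1: n·r = n·P_2 gives 5x + 3y - 5z = 4.
λ = (n·A − d)/|n|² = (-114 − 4)/59 = -2.
Reflection = A − 2λn = (-13, -3, 8) − (-4)·(5, 3, -5) = (7, 9, -12).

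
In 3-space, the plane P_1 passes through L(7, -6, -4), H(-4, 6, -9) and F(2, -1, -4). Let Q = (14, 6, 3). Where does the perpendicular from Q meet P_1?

LH = (-11, 12, -5), LF = (-5, 5, 0); a normal to P_1 is LH × LF = (25, 25, 5).
Using L: P_1 has equation 25x + 25y + 5z = 5.
Foot = Q − λn with λ = (n·Q − d)/|n|² = (515 − 5)/1275 = 2/5.
Foot = (14, 6, 3) − (2/5)·(25, 25, 5) = (4, -4, 1).

(4, -4, 1)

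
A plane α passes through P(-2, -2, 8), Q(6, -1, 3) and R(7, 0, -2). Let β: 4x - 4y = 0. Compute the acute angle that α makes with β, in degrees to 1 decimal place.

PQ = (8, 1, -5), PR = (9, 2, -10); a normal to α is PQ × PR = (0, 35, 7).
Using P: α has equation 35y + 7z = -14.
cos θ = |n₁·n₂| / (|n₁||n₂|) = |-140| / (√1274 · √32).
θ = arccos(0.69338) ≈ 46.1°.

46.1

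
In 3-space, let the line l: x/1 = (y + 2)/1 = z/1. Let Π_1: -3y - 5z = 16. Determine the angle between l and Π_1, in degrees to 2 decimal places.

52.38

l has direction (1, 1, 1) through (0, -2, 0).
sin θ = |n·v| / (|n||v|) = |-8| / (√34 · √3) = 0.79212.
θ ≈ 52.38°.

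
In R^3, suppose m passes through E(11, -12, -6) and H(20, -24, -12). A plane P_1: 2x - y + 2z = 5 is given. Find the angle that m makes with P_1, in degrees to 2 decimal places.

A direction vector for m is H − E = (9, -12, -6).
sin θ = |n·v| / (|n||v|) = |18| / (√9 · √261) = 0.37139.
θ ≈ 21.80°.

21.80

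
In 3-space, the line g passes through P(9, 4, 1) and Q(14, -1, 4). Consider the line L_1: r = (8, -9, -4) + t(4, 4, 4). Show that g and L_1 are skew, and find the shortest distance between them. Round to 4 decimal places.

1.2344

A direction vector for g is Q − P = (5, -5, 3).
Common perpendicular direction n = (5, -5, 3) × (4, 4, 4) = (-32, -8, 40).
With w = (8, -9, -4) − (9, 4, 1) = (-1, -13, -5), w · n = -64.
Since n ≠ 0 the lines are not parallel, and w · n = -64 ≠ 0 so they do not intersect; hence they are skew.
Distance = |w · n| / |n| = |-64| / √2688 ≈ 1.2344.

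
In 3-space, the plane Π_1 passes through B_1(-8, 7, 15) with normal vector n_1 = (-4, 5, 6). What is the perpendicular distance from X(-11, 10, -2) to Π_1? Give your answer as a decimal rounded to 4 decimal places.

Π_1: n_1·r = n_1·B_1 gives -4x + 5y + 6z = 157.
n·X − d = (-4)·(-11) + (5)·(10) + (6)·(-2) − 157 = -75; |n| = √77.
Distance = |-75| / √77 = 75/√77 ≈ 8.5470.

8.5470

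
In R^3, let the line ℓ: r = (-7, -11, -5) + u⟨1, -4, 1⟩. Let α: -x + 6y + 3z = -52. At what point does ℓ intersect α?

(-8, -7, -6)

Substitute r = (-7, -11, -5) + t(1, -4, 1) into the plane: -74 + (-22)t = -52, so t = -1.
Intersection: (-7, -11, -5) + (-1)·(1, -4, 1) = (-8, -7, -6).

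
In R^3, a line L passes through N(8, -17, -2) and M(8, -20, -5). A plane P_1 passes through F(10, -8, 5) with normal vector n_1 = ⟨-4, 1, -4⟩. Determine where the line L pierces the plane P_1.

(8, -8, 7)

A direction vector for L is M − N = (0, -3, -3).
P_1: n_1·r = n_1·F gives -4x + y - 4z = -68.
Substitute r = (8, -17, -2) + t(0, -3, -3) into the plane: -41 + 9t = -68, so t = -3.
Intersection: (8, -17, -2) + (-3)·(0, -3, -3) = (8, -8, 7).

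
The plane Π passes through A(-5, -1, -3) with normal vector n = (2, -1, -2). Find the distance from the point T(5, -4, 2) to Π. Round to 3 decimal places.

4.333

Π: n·r = n·A gives 2x - y - 2z = -3.
n·T − d = (2)·(5) + (-1)·(-4) + (-2)·(2) − (-3) = 13; |n| = √9.
Distance = |13| / √9 = 13/√9 ≈ 4.333.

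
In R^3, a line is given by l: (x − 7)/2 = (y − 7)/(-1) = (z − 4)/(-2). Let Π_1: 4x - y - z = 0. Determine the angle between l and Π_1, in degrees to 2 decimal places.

l has direction (2, -1, -2) through (7, 7, 4).
sin θ = |n·v| / (|n||v|) = |11| / (√18 · √9) = 0.86424.
θ ≈ 59.80°.

59.80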